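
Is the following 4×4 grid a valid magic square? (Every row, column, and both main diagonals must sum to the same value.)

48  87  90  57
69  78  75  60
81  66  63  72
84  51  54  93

Yes

Row 1: 48 + 87 + 90 + 57 = 282.
Row 2: 69 + 78 + 75 + 60 = 282.
Row 3: 81 + 66 + 63 + 72 = 282.
Row 4: 84 + 51 + 54 + 93 = 282.
Column 1: 48 + 69 + 81 + 84 = 282.
Column 2: 87 + 78 + 66 + 51 = 282.
Column 3: 90 + 75 + 63 + 54 = 282.
Column 4: 57 + 60 + 72 + 93 = 282.
Main diagonal: 48 + 78 + 63 + 93 = 282.
Anti-diagonal: 57 + 75 + 66 + 84 = 282.
All lines sum to 282.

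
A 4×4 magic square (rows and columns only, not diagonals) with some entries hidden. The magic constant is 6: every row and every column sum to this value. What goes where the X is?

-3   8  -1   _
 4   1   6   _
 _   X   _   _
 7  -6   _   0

From row 1, 6 − (-3 + 8 + (-1)) gives (1,4) = 2.
From row 2, 6 − (4 + 1 + 6) gives (2,4) = -5.
Row 4 needs 6; the known cells sum to 1, so (4,3) = 5.
Column 1: -3 + 4 + 7 + ? = 6, so (3,1) = -2.
Column 2 must total 6; the given cells sum to 3, so (3,2) = 3.

3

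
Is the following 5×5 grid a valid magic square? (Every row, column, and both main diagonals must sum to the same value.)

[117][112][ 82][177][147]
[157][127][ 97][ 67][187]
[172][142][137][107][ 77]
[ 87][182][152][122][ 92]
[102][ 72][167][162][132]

Yes

Row 1: 117 + 112 + 82 + 177 + 147 = 635.
Row 2: 157 + 127 + 97 + 67 + 187 = 635.
Row 3: 172 + 142 + 137 + 107 + 77 = 635.
Row 4: 87 + 182 + 152 + 122 + 92 = 635.
Row 5: 102 + 72 + 167 + 162 + 132 = 635.
Column 1: 117 + 157 + 172 + 87 + 102 = 635.
Column 2: 112 + 127 + 142 + 182 + 72 = 635.
Column 3: 82 + 97 + 137 + 152 + 167 = 635.
Column 4: 177 + 67 + 107 + 122 + 162 = 635.
Column 5: 147 + 187 + 77 + 92 + 132 = 635.
Main diagonal: 117 + 127 + 137 + 122 + 132 = 635.
Anti-diagonal: 147 + 67 + 137 + 182 + 102 = 635.
All lines sum to 635.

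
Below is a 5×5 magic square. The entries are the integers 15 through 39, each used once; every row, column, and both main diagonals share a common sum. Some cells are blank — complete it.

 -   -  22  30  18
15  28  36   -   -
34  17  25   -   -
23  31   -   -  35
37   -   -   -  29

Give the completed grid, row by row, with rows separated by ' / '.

26 39 22 30 18 / 15 28 36 24 32 / 34 17 25 38 21 / 23 31 19 27 35 / 37 20 33 16 29

The entries are 15 through 39, which sum to 675, so each line sums to 675/5 = 135.
The remaining cell in column 1 is (1,1) = 135 − 109 = 26.
Main diagonal needs 135; the known cells sum to 108, so (4,4) = 27.
From anti-diagonal, 135 − (18 + 25 + 31 + 37) gives (2,4) = 24.
The remaining cell in row 1 is (1,2) = 135 − 96 = 39.
Using row 2: 15 + 28 + 36 + 24 + ? → (2,5) = 135 − 103 = 32.
Using row 4: 23 + 31 + 27 + 35 + ? → (4,3) = 135 − 116 = 19.
Using column 2: 39 + 28 + 17 + 31 + ? → (5,2) = 135 − 115 = 20.
Column 3 needs 135; the known cells sum to 102, so (5,3) = 33.
Column 5: 18 + 32 + 35 + 29 + ? = 135, so (3,5) = 21.
Row 3: 34 + 17 + 25 + 21 + ? = 135, so (3,4) = 38.
Row 5 must total 135; the given cells sum to 119, so (5,4) = 16.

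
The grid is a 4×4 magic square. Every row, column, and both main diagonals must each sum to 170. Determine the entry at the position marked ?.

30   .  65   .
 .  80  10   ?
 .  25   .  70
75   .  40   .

35

Using column 3: 65 + 10 + 40 + ? → (3,3) = 170 − 115 = 55.
Using main diagonal: 30 + 80 + 55 + ? → (4,4) = 170 − 165 = 5.
Anti-diagonal needs 170; the known cells sum to 110, so (1,4) = 60.
Row 1 must total 170; the given cells sum to 155, so (1,2) = 15.
Row 3: 25 + 55 + 70 + ? = 170, so (3,1) = 20.
Using row 4: 75 + 40 + 5 + ? → (4,2) = 170 − 120 = 50.
Column 1 needs 170; the known cells sum to 125, so (2,1) = 45.
Column 4: 60 + 70 + 5 + ? = 170, so (2,4) = 35.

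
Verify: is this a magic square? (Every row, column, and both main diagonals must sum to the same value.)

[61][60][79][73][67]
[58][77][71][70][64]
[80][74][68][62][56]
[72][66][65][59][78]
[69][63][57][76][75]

Yes

Row 1: 61 + 60 + 79 + 73 + 67 = 340.
Row 2: 58 + 77 + 71 + 70 + 64 = 340.
Row 3: 80 + 74 + 68 + 62 + 56 = 340.
Row 4: 72 + 66 + 65 + 59 + 78 = 340.
Row 5: 69 + 63 + 57 + 76 + 75 = 340.
Column 1: 61 + 58 + 80 + 72 + 69 = 340.
Column 2: 60 + 77 + 74 + 66 + 63 = 340.
Column 3: 79 + 71 + 68 + 65 + 57 = 340.
Column 4: 73 + 70 + 62 + 59 + 76 = 340.
Column 5: 67 + 64 + 56 + 78 + 75 = 340.
Main diagonal: 61 + 77 + 68 + 59 + 75 = 340.
Anti-diagonal: 67 + 70 + 68 + 66 + 69 = 340.
All lines sum to 340.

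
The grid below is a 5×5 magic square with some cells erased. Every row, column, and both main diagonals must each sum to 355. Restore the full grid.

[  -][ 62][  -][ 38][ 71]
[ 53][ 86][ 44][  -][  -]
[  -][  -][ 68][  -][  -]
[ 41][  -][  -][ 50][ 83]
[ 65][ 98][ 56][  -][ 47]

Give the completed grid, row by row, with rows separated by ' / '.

From row 5, 355 − (65 + 98 + 56 + 47) gives (5,4) = 89.
Using main diagonal: 86 + 68 + 50 + 47 + ? → (1,1) = 355 − 251 = 104.
Row 1 needs 355; the known cells sum to 275, so (1,3) = 80.
From column 1, 355 − (104 + 53 + 41 + 65) gives (3,1) = 92.
From column 3, 355 − (80 + 44 + 68 + 56) gives (4,3) = 107.
Using row 4: 41 + 107 + 50 + 83 + ? → (4,2) = 355 − 281 = 74.
Column 2 needs 355; the known cells sum to 320, so (3,2) = 35.
Anti-diagonal: 71 + 68 + 74 + 65 + ? = 355, so (2,4) = 77.
From row 2, 355 − (53 + 86 + 44 + 77) gives (2,5) = 95.
Column 4: 38 + 77 + 50 + 89 + ? = 355, so (3,4) = 101.
Column 5 needs 355; the known cells sum to 296, so (3,5) = 59.

104 62 80 38 71 / 53 86 44 77 95 / 92 35 68 101 59 / 41 74 107 50 83 / 65 98 56 89 47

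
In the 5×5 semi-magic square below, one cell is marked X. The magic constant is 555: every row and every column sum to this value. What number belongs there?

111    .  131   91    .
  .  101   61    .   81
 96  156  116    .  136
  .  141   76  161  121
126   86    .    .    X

Row 3: 96 + 156 + 116 + 136 + ? = 555, so (3,4) = 51.
The remaining cell in row 4 is (4,1) = 555 − 499 = 56.
Column 1 must total 555; the given cells sum to 389, so (2,1) = 166.
Column 2: 101 + 156 + 141 + 86 + ? = 555, so (1,2) = 71.
Column 3 needs 555; the known cells sum to 384, so (5,3) = 171.
Using row 1: 111 + 71 + 131 + 91 + ? → (1,5) = 555 − 404 = 151.
Row 2 must total 555; the given cells sum to 409, so (2,4) = 146.
From column 4, 555 − (91 + 146 + 51 + 161) gives (5,4) = 106.
From column 5, 555 − (151 + 81 + 136 + 121) gives (5,5) = 66.

66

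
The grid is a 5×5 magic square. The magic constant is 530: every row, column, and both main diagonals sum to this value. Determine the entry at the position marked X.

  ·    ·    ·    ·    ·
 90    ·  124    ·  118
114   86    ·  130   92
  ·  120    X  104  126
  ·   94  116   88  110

Row 3: 114 + 86 + 130 + 92 + ? = 530, so (3,3) = 108.
Using row 5: 94 + 116 + 88 + 110 + ? → (5,1) = 530 − 408 = 122.
Column 5 must total 530; the given cells sum to 446, so (1,5) = 84.
The remaining cell in anti-diagonal is (2,4) = 530 − 434 = 96.
Row 2 needs 530; the known cells sum to 428, so (2,2) = 102.
Column 2 must total 530; the given cells sum to 402, so (1,2) = 128.
Column 4: 96 + 130 + 104 + 88 + ? = 530, so (1,4) = 112.
From main diagonal, 530 − (102 + 108 + 104 + 110) gives (1,1) = 106.
Row 1: 106 + 128 + 112 + 84 + ? = 530, so (1,3) = 100.
Using column 1: 106 + 90 + 114 + 122 + ? → (4,1) = 530 − 432 = 98.
The remaining cell in column 3 is (4,3) = 530 − 448 = 82.

82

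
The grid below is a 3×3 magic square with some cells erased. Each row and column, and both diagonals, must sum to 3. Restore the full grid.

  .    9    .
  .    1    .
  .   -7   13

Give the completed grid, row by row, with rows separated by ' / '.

-11 9 5 / 17 1 -15 / -3 -7 13

Row 3 must total 3; the given cells sum to 6, so (3,1) = -3.
From main diagonal, 3 − (1 + 13) gives (1,1) = -11.
The remaining cell in anti-diagonal is (1,3) = 3 − (-2) = 5.
The remaining cell in column 1 is (2,1) = 3 − (-14) = 17.
From column 3, 3 − (5 + 13) gives (2,3) = -15.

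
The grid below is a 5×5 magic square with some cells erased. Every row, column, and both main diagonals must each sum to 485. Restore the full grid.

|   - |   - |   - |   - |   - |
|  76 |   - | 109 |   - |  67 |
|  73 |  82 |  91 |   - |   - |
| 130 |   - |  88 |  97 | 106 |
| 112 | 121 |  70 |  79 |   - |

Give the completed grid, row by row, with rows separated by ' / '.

94 118 127 61 85 / 76 100 109 133 67 / 73 82 91 115 124 / 130 64 88 97 106 / 112 121 70 79 103

Row 4 needs 485; the known cells sum to 421, so (4,2) = 64.
Using row 5: 112 + 121 + 70 + 79 + ? → (5,5) = 485 − 382 = 103.
From column 1, 485 − (76 + 73 + 130 + 112) gives (1,1) = 94.
Using column 3: 109 + 91 + 88 + 70 + ? → (1,3) = 485 − 358 = 127.
Main diagonal must total 485; the given cells sum to 385, so (2,2) = 100.
The remaining cell in row 2 is (2,4) = 485 − 352 = 133.
Column 2 must total 485; the given cells sum to 367, so (1,2) = 118.
From anti-diagonal, 485 − (133 + 91 + 64 + 112) gives (1,5) = 85.
Row 1 needs 485; the known cells sum to 424, so (1,4) = 61.
Column 4 must total 485; the given cells sum to 370, so (3,4) = 115.
Column 5: 85 + 67 + 106 + 103 + ? = 485, so (3,5) = 124.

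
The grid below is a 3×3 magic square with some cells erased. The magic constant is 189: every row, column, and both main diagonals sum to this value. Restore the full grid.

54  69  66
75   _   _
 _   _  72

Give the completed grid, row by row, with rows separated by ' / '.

Column 1 needs 189; the known cells sum to 129, so (3,1) = 60.
Column 3 needs 189; the known cells sum to 138, so (2,3) = 51.
The remaining cell in main diagonal is (2,2) = 189 − 126 = 63.
Row 3 needs 189; the known cells sum to 132, so (3,2) = 57.

54 69 66 / 75 63 51 / 60 57 72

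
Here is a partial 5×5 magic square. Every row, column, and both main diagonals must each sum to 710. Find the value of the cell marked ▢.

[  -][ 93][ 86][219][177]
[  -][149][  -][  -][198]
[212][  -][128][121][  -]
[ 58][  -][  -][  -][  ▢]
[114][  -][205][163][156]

Using row 1: 93 + 86 + 219 + 177 + ? → (1,1) = 710 − 575 = 135.
From row 5, 710 − (114 + 205 + 163 + 156) gives (5,2) = 72.
Column 1: 135 + 212 + 58 + 114 + ? = 710, so (2,1) = 191.
Using main diagonal: 135 + 149 + 128 + 156 + ? → (4,4) = 710 − 568 = 142.
Using column 4: 219 + 121 + 142 + 163 + ? → (2,4) = 710 − 645 = 65.
Anti-diagonal must total 710; the given cells sum to 484, so (4,2) = 226.
Row 2 needs 710; the known cells sum to 603, so (2,3) = 107.
Column 2: 93 + 149 + 226 + 72 + ? = 710, so (3,2) = 170.
Column 3 must total 710; the given cells sum to 526, so (4,3) = 184.
From row 3, 710 − (212 + 170 + 128 + 121) gives (3,5) = 79.
The remaining cell in row 4 is (4,5) = 710 − 610 = 100.

100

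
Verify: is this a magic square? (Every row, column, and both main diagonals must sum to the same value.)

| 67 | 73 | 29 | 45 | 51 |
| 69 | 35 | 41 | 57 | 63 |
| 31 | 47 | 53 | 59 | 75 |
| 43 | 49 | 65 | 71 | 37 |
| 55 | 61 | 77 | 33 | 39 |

Row 1: 67 + 73 + 29 + 45 + 51 = 265.
Row 2: 69 + 35 + 41 + 57 + 63 = 265.
Row 3: 31 + 47 + 53 + 59 + 75 = 265.
Row 4: 43 + 49 + 65 + 71 + 37 = 265.
Row 5: 55 + 61 + 77 + 33 + 39 = 265.
Column 1: 67 + 69 + 31 + 43 + 55 = 265.
Column 2: 73 + 35 + 47 + 49 + 61 = 265.
Column 3: 29 + 41 + 53 + 65 + 77 = 265.
Column 4: 45 + 57 + 59 + 71 + 33 = 265.
Column 5: 51 + 63 + 75 + 37 + 39 = 265.
Main diagonal: 67 + 35 + 53 + 71 + 39 = 265.
Anti-diagonal: 51 + 57 + 53 + 49 + 55 = 265.
All lines sum to 265.

Yes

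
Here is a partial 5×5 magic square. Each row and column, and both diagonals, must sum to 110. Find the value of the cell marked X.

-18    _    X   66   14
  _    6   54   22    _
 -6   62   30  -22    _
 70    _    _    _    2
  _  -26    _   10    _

-2

Row 3 needs 110; the known cells sum to 64, so (3,5) = 46.
Column 4 needs 110; the known cells sum to 76, so (4,4) = 34.
Main diagonal must total 110; the given cells sum to 52, so (5,5) = 58.
The remaining cell in column 5 is (2,5) = 110 − 120 = -10.
Row 2 needs 110; the known cells sum to 72, so (2,1) = 38.
Using column 1: -18 + 38 + (-6) + 70 + ? → (5,1) = 110 − 84 = 26.
Anti-diagonal needs 110; the known cells sum to 92, so (4,2) = 18.
From row 4, 110 − (70 + 18 + 34 + 2) gives (4,3) = -14.
Row 5: 26 + (-26) + 10 + 58 + ? = 110, so (5,3) = 42.
The remaining cell in column 2 is (1,2) = 110 − 60 = 50.
Using column 3: 54 + 30 + (-14) + 42 + ? → (1,3) = 110 − 112 = -2.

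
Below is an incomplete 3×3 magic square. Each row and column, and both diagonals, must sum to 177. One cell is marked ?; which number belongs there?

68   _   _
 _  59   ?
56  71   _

The remaining cell in row 3 is (3,3) = 177 − 127 = 50.
Column 1: 68 + 56 + ? = 177, so (2,1) = 53.
Column 2 needs 177; the known cells sum to 130, so (1,2) = 47.
From anti-diagonal, 177 − (59 + 56) gives (1,3) = 62.
Using row 2: 53 + 59 + ? → (2,3) = 177 − 112 = 65.

65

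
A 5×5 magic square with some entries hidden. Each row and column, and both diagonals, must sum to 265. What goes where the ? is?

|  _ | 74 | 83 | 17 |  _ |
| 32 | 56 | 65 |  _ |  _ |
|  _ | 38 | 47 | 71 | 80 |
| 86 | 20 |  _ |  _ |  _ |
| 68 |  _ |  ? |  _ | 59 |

Row 3 must total 265; the given cells sum to 236, so (3,1) = 29.
From column 1, 265 − (32 + 29 + 86 + 68) gives (1,1) = 50.
Column 2 needs 265; the known cells sum to 188, so (5,2) = 77.
The remaining cell in main diagonal is (4,4) = 265 − 212 = 53.
Row 1: 50 + 74 + 83 + 17 + ? = 265, so (1,5) = 41.
Anti-diagonal: 41 + 47 + 20 + 68 + ? = 265, so (2,4) = 89.
Row 2 must total 265; the given cells sum to 242, so (2,5) = 23.
From column 4, 265 − (17 + 89 + 71 + 53) gives (5,4) = 35.
Column 5 must total 265; the given cells sum to 203, so (4,5) = 62.
The remaining cell in row 4 is (4,3) = 265 − 221 = 44.
Row 5: 68 + 77 + 35 + 59 + ? = 265, so (5,3) = 26.

26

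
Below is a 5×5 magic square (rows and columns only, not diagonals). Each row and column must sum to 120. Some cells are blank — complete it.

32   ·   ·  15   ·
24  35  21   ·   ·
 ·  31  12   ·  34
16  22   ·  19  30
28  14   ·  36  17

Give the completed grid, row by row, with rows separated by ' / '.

32 18 29 15 26 / 24 35 21 27 13 / 20 31 12 23 34 / 16 22 33 19 30 / 28 14 25 36 17

The remaining cell in row 4 is (4,3) = 120 − 87 = 33.
Using row 5: 28 + 14 + 36 + 17 + ? → (5,3) = 120 − 95 = 25.
Column 1 needs 120; the known cells sum to 100, so (3,1) = 20.
The remaining cell in column 2 is (1,2) = 120 − 102 = 18.
From column 3, 120 − (21 + 12 + 33 + 25) gives (1,3) = 29.
Row 1: 32 + 18 + 29 + 15 + ? = 120, so (1,5) = 26.
Using row 3: 20 + 31 + 12 + 34 + ? → (3,4) = 120 − 97 = 23.
From column 4, 120 − (15 + 23 + 19 + 36) gives (2,4) = 27.
Column 5 must total 120; the given cells sum to 107, so (2,5) = 13.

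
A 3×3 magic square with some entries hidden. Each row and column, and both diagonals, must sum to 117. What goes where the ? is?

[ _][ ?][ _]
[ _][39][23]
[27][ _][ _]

31

The remaining cell in row 2 is (2,1) = 117 − 62 = 55.
Using column 1: 55 + 27 + ? → (1,1) = 117 − 82 = 35.
Main diagonal: 35 + 39 + ? = 117, so (3,3) = 43.
From anti-diagonal, 117 − (39 + 27) gives (1,3) = 51.
From row 1, 117 − (35 + 51) gives (1,2) = 31.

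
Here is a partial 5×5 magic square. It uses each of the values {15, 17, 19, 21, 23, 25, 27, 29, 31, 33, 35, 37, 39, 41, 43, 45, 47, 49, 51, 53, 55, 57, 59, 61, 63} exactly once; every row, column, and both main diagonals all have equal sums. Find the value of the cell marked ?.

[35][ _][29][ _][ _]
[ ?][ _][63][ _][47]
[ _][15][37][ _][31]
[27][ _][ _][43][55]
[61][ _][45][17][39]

19

The 25 entries sum to 975, so each line sums to 975/5 = 195.
Using row 5: 61 + 45 + 17 + 39 + ? → (5,2) = 195 − 162 = 33.
The remaining cell in column 3 is (4,3) = 195 − 174 = 21.
Column 5: 47 + 31 + 55 + 39 + ? = 195, so (1,5) = 23.
Using main diagonal: 35 + 37 + 43 + 39 + ? → (2,2) = 195 − 154 = 41.
Row 4 needs 195; the known cells sum to 146, so (4,2) = 49.
From column 2, 195 − (41 + 15 + 49 + 33) gives (1,2) = 57.
Anti-diagonal must total 195; the given cells sum to 170, so (2,4) = 25.
The remaining cell in row 1 is (1,4) = 195 − 144 = 51.
Row 2 must total 195; the given cells sum to 176, so (2,1) = 19.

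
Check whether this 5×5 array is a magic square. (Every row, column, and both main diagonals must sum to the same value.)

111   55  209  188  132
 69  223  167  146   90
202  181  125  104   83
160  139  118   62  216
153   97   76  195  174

Row 1: 111 + 55 + 209 + 188 + 132 = 695.
Row 2: 69 + 223 + 167 + 146 + 90 = 695.
Row 3: 202 + 181 + 125 + 104 + 83 = 695.
Row 4: 160 + 139 + 118 + 62 + 216 = 695.
Row 5: 153 + 97 + 76 + 195 + 174 = 695.
Column 1: 111 + 69 + 202 + 160 + 153 = 695.
Column 2: 55 + 223 + 181 + 139 + 97 = 695.
Column 3: 209 + 167 + 125 + 118 + 76 = 695.
Column 4: 188 + 146 + 104 + 62 + 195 = 695.
Column 5: 132 + 90 + 83 + 216 + 174 = 695.
Main diagonal: 111 + 223 + 125 + 62 + 174 = 695.
Anti-diagonal: 132 + 146 + 125 + 139 + 153 = 695.
All lines sum to 695.

Yes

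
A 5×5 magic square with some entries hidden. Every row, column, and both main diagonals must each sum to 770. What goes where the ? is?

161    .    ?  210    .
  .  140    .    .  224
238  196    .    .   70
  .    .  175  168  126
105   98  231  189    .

77

Row 5 needs 770; the known cells sum to 623, so (5,5) = 147.
Column 5 needs 770; the known cells sum to 567, so (1,5) = 203.
The remaining cell in main diagonal is (3,3) = 770 − 616 = 154.
Row 3 must total 770; the given cells sum to 658, so (3,4) = 112.
Using column 4: 210 + 112 + 168 + 189 + ? → (2,4) = 770 − 679 = 91.
Using anti-diagonal: 203 + 91 + 154 + 105 + ? → (4,2) = 770 − 553 = 217.
From row 4, 770 − (217 + 175 + 168 + 126) gives (4,1) = 84.
Column 1 needs 770; the known cells sum to 588, so (2,1) = 182.
Column 2: 140 + 196 + 217 + 98 + ? = 770, so (1,2) = 119.
Row 1 needs 770; the known cells sum to 693, so (1,3) = 77.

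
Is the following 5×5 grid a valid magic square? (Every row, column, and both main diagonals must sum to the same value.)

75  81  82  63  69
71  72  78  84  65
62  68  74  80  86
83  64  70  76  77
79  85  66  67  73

Row 1: 75 + 81 + 82 + 63 + 69 = 370.
Row 2: 71 + 72 + 78 + 84 + 65 = 370.
Row 3: 62 + 68 + 74 + 80 + 86 = 370.
Row 4: 83 + 64 + 70 + 76 + 77 = 370.
Row 5: 79 + 85 + 66 + 67 + 73 = 370.
Column 1: 75 + 71 + 62 + 83 + 79 = 370.
Column 2: 81 + 72 + 68 + 64 + 85 = 370.
Column 3: 82 + 78 + 74 + 70 + 66 = 370.
Column 4: 63 + 84 + 80 + 76 + 67 = 370.
Column 5: 69 + 65 + 86 + 77 + 73 = 370.
Main diagonal: 75 + 72 + 74 + 76 + 73 = 370.
Anti-diagonal: 69 + 84 + 74 + 64 + 79 = 370.
All lines sum to 370.

Yes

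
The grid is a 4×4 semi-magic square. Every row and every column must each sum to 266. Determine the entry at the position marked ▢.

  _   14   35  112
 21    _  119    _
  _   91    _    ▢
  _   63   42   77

Row 1 must total 266; the given cells sum to 161, so (1,1) = 105.
Row 4: 63 + 42 + 77 + ? = 266, so (4,1) = 84.
Using column 1: 105 + 21 + 84 + ? → (3,1) = 266 − 210 = 56.
Using column 2: 14 + 91 + 63 + ? → (2,2) = 266 − 168 = 98.
Using column 3: 35 + 119 + 42 + ? → (3,3) = 266 − 196 = 70.
Row 2: 21 + 98 + 119 + ? = 266, so (2,4) = 28.
Row 3 must total 266; the given cells sum to 217, so (3,4) = 49.

49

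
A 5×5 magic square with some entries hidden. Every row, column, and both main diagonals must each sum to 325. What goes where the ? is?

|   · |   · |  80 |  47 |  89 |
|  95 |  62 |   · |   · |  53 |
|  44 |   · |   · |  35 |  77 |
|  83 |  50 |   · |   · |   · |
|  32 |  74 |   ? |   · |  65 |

56

Column 1 must total 325; the given cells sum to 254, so (1,1) = 71.
Column 5 needs 325; the known cells sum to 284, so (4,5) = 41.
Row 1 must total 325; the given cells sum to 287, so (1,2) = 38.
Column 2 needs 325; the known cells sum to 224, so (3,2) = 101.
Row 3 needs 325; the known cells sum to 257, so (3,3) = 68.
Main diagonal must total 325; the given cells sum to 266, so (4,4) = 59.
The remaining cell in anti-diagonal is (2,4) = 325 − 239 = 86.
Row 2 must total 325; the given cells sum to 296, so (2,3) = 29.
Row 4 must total 325; the given cells sum to 233, so (4,3) = 92.
The remaining cell in column 3 is (5,3) = 325 − 269 = 56.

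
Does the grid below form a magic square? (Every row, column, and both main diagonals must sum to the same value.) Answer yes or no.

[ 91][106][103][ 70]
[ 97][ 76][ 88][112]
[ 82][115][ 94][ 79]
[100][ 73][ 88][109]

No — column 3 sums to 373 but row 3 sums to 370.

Row 1: 91 + 106 + 103 + 70 = 370.
Row 2: 97 + 76 + 88 + 112 = 373.
Row 3: 82 + 115 + 94 + 79 = 370.
Row 4: 100 + 73 + 88 + 109 = 370.
Column 1: 91 + 97 + 82 + 100 = 370.
Column 2: 106 + 76 + 115 + 73 = 370.
Column 3: 103 + 88 + 94 + 88 = 373.
Column 4: 70 + 112 + 79 + 109 = 370.
Main diagonal: 91 + 76 + 94 + 109 = 370.
Anti-diagonal: 70 + 88 + 115 + 100 = 373.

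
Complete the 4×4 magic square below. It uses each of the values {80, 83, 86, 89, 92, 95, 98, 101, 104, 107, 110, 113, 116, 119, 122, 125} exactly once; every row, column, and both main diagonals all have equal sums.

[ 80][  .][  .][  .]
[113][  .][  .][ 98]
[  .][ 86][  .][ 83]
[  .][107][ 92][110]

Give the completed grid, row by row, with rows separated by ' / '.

80 122 89 119 / 113 95 104 98 / 116 86 125 83 / 101 107 92 110

The 16 entries sum to 1640, so each line sums to 1640/4 = 410.
Row 4: 107 + 92 + 110 + ? = 410, so (4,1) = 101.
Using column 1: 80 + 113 + 101 + ? → (3,1) = 410 − 294 = 116.
Column 4: 98 + 83 + 110 + ? = 410, so (1,4) = 119.
Anti-diagonal must total 410; the given cells sum to 306, so (2,3) = 104.
Row 2: 113 + 104 + 98 + ? = 410, so (2,2) = 95.
From row 3, 410 − (116 + 86 + 83) gives (3,3) = 125.
Column 2 must total 410; the given cells sum to 288, so (1,2) = 122.
Using column 3: 104 + 125 + 92 + ? → (1,3) = 410 − 321 = 89.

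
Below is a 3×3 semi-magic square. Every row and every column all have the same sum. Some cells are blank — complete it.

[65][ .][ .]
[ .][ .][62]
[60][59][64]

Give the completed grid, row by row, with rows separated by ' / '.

Row 3 is already complete: 60 + 59 + 64 = 183, so that is the magic constant.
Using column 1: 65 + 60 + ? → (2,1) = 183 − 125 = 58.
Column 3: 62 + 64 + ? = 183, so (1,3) = 57.
The remaining cell in row 1 is (1,2) = 183 − 122 = 61.
Row 2: 58 + 62 + ? = 183, so (2,2) = 63.

65 61 57 / 58 63 62 / 60 59 64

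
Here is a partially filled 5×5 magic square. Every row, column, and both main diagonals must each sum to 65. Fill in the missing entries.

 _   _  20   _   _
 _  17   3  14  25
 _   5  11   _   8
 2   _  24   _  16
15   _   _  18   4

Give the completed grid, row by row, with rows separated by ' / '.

Row 2 must total 65; the given cells sum to 59, so (2,1) = 6.
Using column 3: 20 + 3 + 11 + 24 + ? → (5,3) = 65 − 58 = 7.
Using column 5: 25 + 8 + 16 + 4 + ? → (1,5) = 65 − 53 = 12.
The remaining cell in anti-diagonal is (4,2) = 65 − 52 = 13.
Row 4 must total 65; the given cells sum to 55, so (4,4) = 10.
Row 5: 15 + 7 + 18 + 4 + ? = 65, so (5,2) = 21.
Using column 2: 17 + 5 + 13 + 21 + ? → (1,2) = 65 − 56 = 9.
Main diagonal needs 65; the known cells sum to 42, so (1,1) = 23.
From row 1, 65 − (23 + 9 + 20 + 12) gives (1,4) = 1.
Column 1 needs 65; the known cells sum to 46, so (3,1) = 19.
From column 4, 65 − (1 + 14 + 10 + 18) gives (3,4) = 22.

23 9 20 1 12 / 6 17 3 14 25 / 19 5 11 22 8 / 2 13 24 10 16 / 15 21 7 18 4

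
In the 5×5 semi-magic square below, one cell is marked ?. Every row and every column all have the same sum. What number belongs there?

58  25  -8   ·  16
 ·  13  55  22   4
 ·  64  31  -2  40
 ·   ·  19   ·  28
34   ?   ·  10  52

Column 5 is complete and sums to 140; that is the magic constant.
Using row 1: 58 + 25 + (-8) + 16 + ? → (1,4) = 140 − 91 = 49.
Using row 2: 13 + 55 + 22 + 4 + ? → (2,1) = 140 − 94 = 46.
Row 3 must total 140; the given cells sum to 133, so (3,1) = 7.
Column 1 needs 140; the known cells sum to 145, so (4,1) = -5.
Column 3 must total 140; the given cells sum to 97, so (5,3) = 43.
Column 4: 49 + 22 + (-2) + 10 + ? = 140, so (4,4) = 61.
Row 4 must total 140; the given cells sum to 103, so (4,2) = 37.
From row 5, 140 − (34 + 43 + 10 + 52) gives (5,2) = 1.

1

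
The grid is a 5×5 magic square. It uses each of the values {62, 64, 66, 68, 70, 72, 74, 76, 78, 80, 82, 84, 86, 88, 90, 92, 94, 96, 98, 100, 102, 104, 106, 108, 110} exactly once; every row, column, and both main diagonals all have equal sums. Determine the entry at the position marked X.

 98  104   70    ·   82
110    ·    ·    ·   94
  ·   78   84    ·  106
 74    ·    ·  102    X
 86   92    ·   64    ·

The 25 entries sum to 2150, so each line sums to 2150/5 = 430.
From row 1, 430 − (98 + 104 + 70 + 82) gives (1,4) = 76.
Column 1 must total 430; the given cells sum to 368, so (3,1) = 62.
From row 3, 430 − (62 + 78 + 84 + 106) gives (3,4) = 100.
From column 4, 430 − (76 + 100 + 102 + 64) gives (2,4) = 88.
Anti-diagonal needs 430; the known cells sum to 340, so (4,2) = 90.
Using column 2: 104 + 78 + 90 + 92 + ? → (2,2) = 430 − 364 = 66.
Main diagonal: 98 + 66 + 84 + 102 + ? = 430, so (5,5) = 80.
Row 2 must total 430; the given cells sum to 358, so (2,3) = 72.
Using row 5: 86 + 92 + 64 + 80 + ? → (5,3) = 430 − 322 = 108.
From column 3, 430 − (70 + 72 + 84 + 108) gives (4,3) = 96.
Using column 5: 82 + 94 + 106 + 80 + ? → (4,5) = 430 − 362 = 68.

68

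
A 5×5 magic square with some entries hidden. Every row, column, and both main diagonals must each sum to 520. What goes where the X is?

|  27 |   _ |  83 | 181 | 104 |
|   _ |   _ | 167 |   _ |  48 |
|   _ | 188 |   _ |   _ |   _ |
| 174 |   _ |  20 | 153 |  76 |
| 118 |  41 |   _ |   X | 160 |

62

Row 1: 27 + 83 + 181 + 104 + ? = 520, so (1,2) = 125.
Row 4: 174 + 20 + 153 + 76 + ? = 520, so (4,2) = 97.
Column 2 needs 520; the known cells sum to 451, so (2,2) = 69.
Column 5 must total 520; the given cells sum to 388, so (3,5) = 132.
The remaining cell in main diagonal is (3,3) = 520 − 409 = 111.
Anti-diagonal must total 520; the given cells sum to 430, so (2,4) = 90.
Using row 2: 69 + 167 + 90 + 48 + ? → (2,1) = 520 − 374 = 146.
Column 1 needs 520; the known cells sum to 465, so (3,1) = 55.
Column 3: 83 + 167 + 111 + 20 + ? = 520, so (5,3) = 139.
From row 3, 520 − (55 + 188 + 111 + 132) gives (3,4) = 34.
The remaining cell in row 5 is (5,4) = 520 − 458 = 62.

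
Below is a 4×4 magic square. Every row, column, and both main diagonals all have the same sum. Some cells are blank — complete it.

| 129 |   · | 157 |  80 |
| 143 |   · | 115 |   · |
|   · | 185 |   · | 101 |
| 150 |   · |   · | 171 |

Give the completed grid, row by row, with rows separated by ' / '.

Anti-diagonal is already complete: 80 + 115 + 185 + 150 = 530, so that is the magic constant.
The remaining cell in row 1 is (1,2) = 530 − 366 = 164.
Using column 1: 129 + 143 + 150 + ? → (3,1) = 530 − 422 = 108.
From column 4, 530 − (80 + 101 + 171) gives (2,4) = 178.
Using row 2: 143 + 115 + 178 + ? → (2,2) = 530 − 436 = 94.
Row 3 needs 530; the known cells sum to 394, so (3,3) = 136.
Using column 2: 164 + 94 + 185 + ? → (4,2) = 530 − 443 = 87.
The remaining cell in column 3 is (4,3) = 530 − 408 = 122.

129 164 157 80 / 143 94 115 178 / 108 185 136 101 / 150 87 122 171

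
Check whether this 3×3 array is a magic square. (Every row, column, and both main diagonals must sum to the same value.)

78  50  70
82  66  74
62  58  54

Row 1: 78 + 50 + 70 = 198.
Row 2: 82 + 66 + 74 = 222.
Row 3: 62 + 58 + 54 = 174.
Column 1: 78 + 82 + 62 = 222.
Column 2: 50 + 66 + 58 = 174.
Column 3: 70 + 74 + 54 = 198.
Main diagonal: 78 + 66 + 54 = 198.
Anti-diagonal: 70 + 66 + 62 = 198.

No — main diagonal sums to 198 but column 1 sums to 222.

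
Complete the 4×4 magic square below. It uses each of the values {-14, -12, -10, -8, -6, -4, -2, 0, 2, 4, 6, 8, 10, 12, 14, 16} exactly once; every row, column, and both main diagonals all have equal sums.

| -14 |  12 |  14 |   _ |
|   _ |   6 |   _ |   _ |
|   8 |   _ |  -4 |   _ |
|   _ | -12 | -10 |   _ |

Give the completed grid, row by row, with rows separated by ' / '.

-14 12 14 -8 / 0 6 4 -6 / 8 -2 -4 2 / 10 -12 -10 16

The 16 entries sum to 16, so each line sums to 16/4 = 4.
Row 1 must total 4; the given cells sum to 12, so (1,4) = -8.
Column 2: 12 + 6 + (-12) + ? = 4, so (3,2) = -2.
From column 3, 4 − (14 + (-4) + (-10)) gives (2,3) = 4.
From main diagonal, 4 − (-14 + 6 + (-4)) gives (4,4) = 16.
Anti-diagonal must total 4; the given cells sum to -6, so (4,1) = 10.
Row 3 needs 4; the known cells sum to 2, so (3,4) = 2.
From column 1, 4 − (-14 + 8 + 10) gives (2,1) = 0.
Column 4 needs 4; the known cells sum to 10, so (2,4) = -6.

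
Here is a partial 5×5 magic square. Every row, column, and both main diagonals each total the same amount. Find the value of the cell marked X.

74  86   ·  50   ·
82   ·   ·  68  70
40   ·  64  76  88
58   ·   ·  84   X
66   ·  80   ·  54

Column 1 is complete and sums to 320; that is the magic constant.
Row 3 needs 320; the known cells sum to 268, so (3,2) = 52.
From column 4, 320 − (50 + 68 + 76 + 84) gives (5,4) = 42.
The remaining cell in main diagonal is (2,2) = 320 − 276 = 44.
Row 2 needs 320; the known cells sum to 264, so (2,3) = 56.
Row 5 needs 320; the known cells sum to 242, so (5,2) = 78.
Column 2 needs 320; the known cells sum to 260, so (4,2) = 60.
Anti-diagonal: 68 + 64 + 60 + 66 + ? = 320, so (1,5) = 62.
Row 1: 74 + 86 + 50 + 62 + ? = 320, so (1,3) = 48.
From column 3, 320 − (48 + 56 + 64 + 80) gives (4,3) = 72.
From column 5, 320 − (62 + 70 + 88 + 54) gives (4,5) = 46.

46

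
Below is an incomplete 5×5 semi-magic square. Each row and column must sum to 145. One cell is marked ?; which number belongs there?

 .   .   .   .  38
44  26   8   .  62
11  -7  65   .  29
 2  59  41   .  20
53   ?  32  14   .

50

Row 2 must total 145; the given cells sum to 140, so (2,4) = 5.
Using row 3: 11 + (-7) + 65 + 29 + ? → (3,4) = 145 − 98 = 47.
Using row 4: 2 + 59 + 41 + 20 + ? → (4,4) = 145 − 122 = 23.
The remaining cell in column 1 is (1,1) = 145 − 110 = 35.
Column 3: 8 + 65 + 41 + 32 + ? = 145, so (1,3) = -1.
Using column 4: 5 + 47 + 23 + 14 + ? → (1,4) = 145 − 89 = 56.
Column 5: 38 + 62 + 29 + 20 + ? = 145, so (5,5) = -4.
Row 1: 35 + (-1) + 56 + 38 + ? = 145, so (1,2) = 17.
Row 5 must total 145; the given cells sum to 95, so (5,2) = 50.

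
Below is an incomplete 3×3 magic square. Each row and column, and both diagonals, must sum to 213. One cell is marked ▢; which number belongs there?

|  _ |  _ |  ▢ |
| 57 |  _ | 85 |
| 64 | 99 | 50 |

Row 2: 57 + 85 + ? = 213, so (2,2) = 71.
Column 1 needs 213; the known cells sum to 121, so (1,1) = 92.
The remaining cell in column 2 is (1,2) = 213 − 170 = 43.
The remaining cell in column 3 is (1,3) = 213 − 135 = 78.

78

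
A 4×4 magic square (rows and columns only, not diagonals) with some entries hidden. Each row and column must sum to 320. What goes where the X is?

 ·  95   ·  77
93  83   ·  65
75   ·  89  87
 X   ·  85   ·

71

The remaining cell in row 2 is (2,3) = 320 − 241 = 79.
From row 3, 320 − (75 + 89 + 87) gives (3,2) = 69.
Column 2: 95 + 83 + 69 + ? = 320, so (4,2) = 73.
Column 3: 79 + 89 + 85 + ? = 320, so (1,3) = 67.
The remaining cell in column 4 is (4,4) = 320 − 229 = 91.
Row 1 needs 320; the known cells sum to 239, so (1,1) = 81.
Row 4 must total 320; the given cells sum to 249, so (4,1) = 71.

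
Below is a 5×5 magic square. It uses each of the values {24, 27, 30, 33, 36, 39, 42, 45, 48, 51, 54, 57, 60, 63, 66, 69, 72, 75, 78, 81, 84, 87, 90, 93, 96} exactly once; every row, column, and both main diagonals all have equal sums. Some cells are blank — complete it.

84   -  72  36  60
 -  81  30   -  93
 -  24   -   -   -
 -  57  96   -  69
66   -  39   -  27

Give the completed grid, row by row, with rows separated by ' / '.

The 25 entries sum to 1500, so each line sums to 1500/5 = 300.
From row 1, 300 − (84 + 72 + 36 + 60) gives (1,2) = 48.
Column 2: 48 + 81 + 24 + 57 + ? = 300, so (5,2) = 90.
Column 3 needs 300; the known cells sum to 237, so (3,3) = 63.
Using column 5: 60 + 93 + 69 + 27 + ? → (3,5) = 300 − 249 = 51.
From main diagonal, 300 − (84 + 81 + 63 + 27) gives (4,4) = 45.
Using anti-diagonal: 60 + 63 + 57 + 66 + ? → (2,4) = 300 − 246 = 54.
The remaining cell in row 2 is (2,1) = 300 − 258 = 42.
Row 4: 57 + 96 + 45 + 69 + ? = 300, so (4,1) = 33.
Using row 5: 66 + 90 + 39 + 27 + ? → (5,4) = 300 − 222 = 78.
Column 1: 84 + 42 + 33 + 66 + ? = 300, so (3,1) = 75.
From column 4, 300 − (36 + 54 + 45 + 78) gives (3,4) = 87.

84 48 72 36 60 / 42 81 30 54 93 / 75 24 63 87 51 / 33 57 96 45 69 / 66 90 39 78 27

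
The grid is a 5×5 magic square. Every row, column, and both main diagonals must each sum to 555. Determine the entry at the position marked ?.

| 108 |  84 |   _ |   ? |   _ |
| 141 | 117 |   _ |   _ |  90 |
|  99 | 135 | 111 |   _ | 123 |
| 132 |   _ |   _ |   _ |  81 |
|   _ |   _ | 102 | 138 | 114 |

96

Using row 3: 99 + 135 + 111 + 123 + ? → (3,4) = 555 − 468 = 87.
The remaining cell in column 1 is (5,1) = 555 − 480 = 75.
Column 5 needs 555; the known cells sum to 408, so (1,5) = 147.
Main diagonal must total 555; the given cells sum to 450, so (4,4) = 105.
Row 5 needs 555; the known cells sum to 429, so (5,2) = 126.
From column 2, 555 − (84 + 117 + 135 + 126) gives (4,2) = 93.
Anti-diagonal needs 555; the known cells sum to 426, so (2,4) = 129.
Using row 2: 141 + 117 + 129 + 90 + ? → (2,3) = 555 − 477 = 78.
Row 4 needs 555; the known cells sum to 411, so (4,3) = 144.
Column 3: 78 + 111 + 144 + 102 + ? = 555, so (1,3) = 120.
Using column 4: 129 + 87 + 105 + 138 + ? → (1,4) = 555 − 459 = 96.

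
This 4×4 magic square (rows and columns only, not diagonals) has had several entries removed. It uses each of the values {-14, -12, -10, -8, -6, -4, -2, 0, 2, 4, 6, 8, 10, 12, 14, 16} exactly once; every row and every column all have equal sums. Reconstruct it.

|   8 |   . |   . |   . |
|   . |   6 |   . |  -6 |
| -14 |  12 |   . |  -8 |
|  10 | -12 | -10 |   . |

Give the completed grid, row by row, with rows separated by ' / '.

8 -2 -4 2 / 0 6 4 -6 / -14 12 14 -8 / 10 -12 -10 16

The 16 entries sum to 16, so each line sums to 16/4 = 4.
Row 3: -14 + 12 + (-8) + ? = 4, so (3,3) = 14.
Row 4 must total 4; the given cells sum to -12, so (4,4) = 16.
Column 1 needs 4; the known cells sum to 4, so (2,1) = 0.
Using column 2: 6 + 12 + (-12) + ? → (1,2) = 4 − 6 = -2.
Column 4 must total 4; the given cells sum to 2, so (1,4) = 2.
Row 1 needs 4; the known cells sum to 8, so (1,3) = -4.
From row 2, 4 − (0 + 6 + (-6)) gives (2,3) = 4.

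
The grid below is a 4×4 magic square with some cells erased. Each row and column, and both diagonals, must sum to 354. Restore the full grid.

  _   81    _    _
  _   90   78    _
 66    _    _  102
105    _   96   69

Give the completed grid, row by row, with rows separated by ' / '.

108 81 93 72 / 75 90 78 111 / 66 99 87 102 / 105 84 96 69

Using row 4: 105 + 96 + 69 + ? → (4,2) = 354 − 270 = 84.
The remaining cell in column 2 is (3,2) = 354 − 255 = 99.
Anti-diagonal must total 354; the given cells sum to 282, so (1,4) = 72.
From row 3, 354 − (66 + 99 + 102) gives (3,3) = 87.
From column 3, 354 − (78 + 87 + 96) gives (1,3) = 93.
Column 4: 72 + 102 + 69 + ? = 354, so (2,4) = 111.
Main diagonal: 90 + 87 + 69 + ? = 354, so (1,1) = 108.
From row 2, 354 − (90 + 78 + 111) gives (2,1) = 75.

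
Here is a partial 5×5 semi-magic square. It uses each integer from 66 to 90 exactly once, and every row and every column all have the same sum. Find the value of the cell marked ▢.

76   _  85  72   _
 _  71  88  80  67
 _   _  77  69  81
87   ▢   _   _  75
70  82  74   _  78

The entries are 66 through 90, which sum to 1950, so each line sums to 1950/5 = 390.
Row 2: 71 + 88 + 80 + 67 + ? = 390, so (2,1) = 84.
Row 5 must total 390; the given cells sum to 304, so (5,4) = 86.
The remaining cell in column 1 is (3,1) = 390 − 317 = 73.
Column 3: 85 + 88 + 77 + 74 + ? = 390, so (4,3) = 66.
Column 4 must total 390; the given cells sum to 307, so (4,4) = 83.
Column 5 needs 390; the known cells sum to 301, so (1,5) = 89.
Row 1: 76 + 85 + 72 + 89 + ? = 390, so (1,2) = 68.
Row 3 must total 390; the given cells sum to 300, so (3,2) = 90.
Row 4: 87 + 66 + 83 + 75 + ? = 390, so (4,2) = 79.

79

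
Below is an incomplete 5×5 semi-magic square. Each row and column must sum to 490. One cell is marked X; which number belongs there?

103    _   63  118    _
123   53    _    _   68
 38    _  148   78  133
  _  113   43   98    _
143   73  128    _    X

The remaining cell in row 3 is (3,2) = 490 − 397 = 93.
Using column 1: 103 + 123 + 38 + 143 + ? → (4,1) = 490 − 407 = 83.
From column 2, 490 − (53 + 93 + 113 + 73) gives (1,2) = 158.
Column 3 needs 490; the known cells sum to 382, so (2,3) = 108.
Row 1: 103 + 158 + 63 + 118 + ? = 490, so (1,5) = 48.
From row 2, 490 − (123 + 53 + 108 + 68) gives (2,4) = 138.
Row 4: 83 + 113 + 43 + 98 + ? = 490, so (4,5) = 153.
Column 4: 118 + 138 + 78 + 98 + ? = 490, so (5,4) = 58.
Using column 5: 48 + 68 + 133 + 153 + ? → (5,5) = 490 − 402 = 88.

88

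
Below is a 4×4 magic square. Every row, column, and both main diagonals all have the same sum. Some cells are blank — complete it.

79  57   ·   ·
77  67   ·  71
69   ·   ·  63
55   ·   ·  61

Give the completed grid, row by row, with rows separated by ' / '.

79 57 59 85 / 77 67 65 71 / 69 75 73 63 / 55 81 83 61

Column 1 is already complete: 79 + 77 + 69 + 55 = 280, so that is the magic constant.
Row 2: 77 + 67 + 71 + ? = 280, so (2,3) = 65.
Column 4: 71 + 63 + 61 + ? = 280, so (1,4) = 85.
Using main diagonal: 79 + 67 + 61 + ? → (3,3) = 280 − 207 = 73.
From anti-diagonal, 280 − (85 + 65 + 55) gives (3,2) = 75.
Row 1 needs 280; the known cells sum to 221, so (1,3) = 59.
The remaining cell in column 2 is (4,2) = 280 − 199 = 81.
Column 3 must total 280; the given cells sum to 197, so (4,3) = 83.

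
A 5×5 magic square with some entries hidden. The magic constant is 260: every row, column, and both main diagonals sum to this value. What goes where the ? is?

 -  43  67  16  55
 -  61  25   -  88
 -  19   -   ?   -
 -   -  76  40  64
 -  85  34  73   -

Row 1: 43 + 67 + 16 + 55 + ? = 260, so (1,1) = 79.
From column 2, 260 − (43 + 61 + 19 + 85) gives (4,2) = 52.
Column 3 must total 260; the given cells sum to 202, so (3,3) = 58.
Main diagonal needs 260; the known cells sum to 238, so (5,5) = 22.
Row 4 must total 260; the given cells sum to 232, so (4,1) = 28.
The remaining cell in row 5 is (5,1) = 260 − 214 = 46.
Column 5 must total 260; the given cells sum to 229, so (3,5) = 31.
Anti-diagonal must total 260; the given cells sum to 211, so (2,4) = 49.
Using row 2: 61 + 25 + 49 + 88 + ? → (2,1) = 260 − 223 = 37.
Column 1 needs 260; the known cells sum to 190, so (3,1) = 70.
Column 4 must total 260; the given cells sum to 178, so (3,4) = 82.

82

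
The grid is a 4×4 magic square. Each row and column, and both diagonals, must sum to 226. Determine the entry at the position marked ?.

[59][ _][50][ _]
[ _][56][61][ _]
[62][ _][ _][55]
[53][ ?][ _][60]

From column 1, 226 − (59 + 62 + 53) gives (2,1) = 52.
The remaining cell in main diagonal is (3,3) = 226 − 175 = 51.
Row 2 needs 226; the known cells sum to 169, so (2,4) = 57.
Using row 3: 62 + 51 + 55 + ? → (3,2) = 226 − 168 = 58.
Column 3: 50 + 61 + 51 + ? = 226, so (4,3) = 64.
Column 4 must total 226; the given cells sum to 172, so (1,4) = 54.
Row 1 must total 226; the given cells sum to 163, so (1,2) = 63.
Row 4: 53 + 64 + 60 + ? = 226, so (4,2) = 49.

49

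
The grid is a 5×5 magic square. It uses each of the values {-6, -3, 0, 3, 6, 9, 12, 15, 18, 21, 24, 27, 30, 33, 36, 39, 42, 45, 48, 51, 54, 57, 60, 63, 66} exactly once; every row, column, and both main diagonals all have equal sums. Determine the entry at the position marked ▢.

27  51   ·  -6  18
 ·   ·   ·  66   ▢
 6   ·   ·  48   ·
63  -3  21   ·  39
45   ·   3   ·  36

The 25 entries sum to 750, so each line sums to 750/5 = 150.
Row 1 needs 150; the known cells sum to 90, so (1,3) = 60.
Using row 4: 63 + (-3) + 21 + 39 + ? → (4,4) = 150 − 120 = 30.
Column 1: 27 + 6 + 63 + 45 + ? = 150, so (2,1) = 9.
Column 4 must total 150; the given cells sum to 138, so (5,4) = 12.
Anti-diagonal needs 150; the known cells sum to 126, so (3,3) = 24.
Using row 5: 45 + 3 + 12 + 36 + ? → (5,2) = 150 − 96 = 54.
The remaining cell in column 3 is (2,3) = 150 − 108 = 42.
Main diagonal must total 150; the given cells sum to 117, so (2,2) = 33.
The remaining cell in row 2 is (2,5) = 150 − 150 = 0.

0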